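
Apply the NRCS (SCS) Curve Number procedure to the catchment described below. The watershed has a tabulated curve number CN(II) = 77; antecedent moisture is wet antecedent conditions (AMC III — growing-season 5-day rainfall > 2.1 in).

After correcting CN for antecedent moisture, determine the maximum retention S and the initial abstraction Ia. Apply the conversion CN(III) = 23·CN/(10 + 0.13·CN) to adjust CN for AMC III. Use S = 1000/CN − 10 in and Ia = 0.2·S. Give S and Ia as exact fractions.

S = 100/77 in ≈ 1.299 in; Ia = 20/77 in ≈ 0.260 in

Wet (AMC III): CN(III) = 23·77/(10 + 0.13·77) = 1771/(2001/100) = 7700/87 ≈ 88.506
S = 1000/(7700/87) − 10 = 100/77 in ≈ 1.299 in
Ia = 0.2·(100/77) = 20/77 in ≈ 0.260 in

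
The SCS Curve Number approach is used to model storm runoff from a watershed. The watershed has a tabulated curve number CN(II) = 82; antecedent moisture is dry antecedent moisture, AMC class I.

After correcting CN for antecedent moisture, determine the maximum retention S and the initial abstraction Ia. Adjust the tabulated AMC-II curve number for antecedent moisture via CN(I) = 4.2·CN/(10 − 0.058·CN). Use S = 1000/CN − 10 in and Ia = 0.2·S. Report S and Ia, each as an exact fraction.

Dry (AMC I): CN(I) = 4.2·82/(10 − 0.058·82) = (1722/5)/(1311/250) = 28700/437 ≈ 65.675
Max retention: S = 1000/(28700/437) − 10 = 1500/287 in (≈ 5.226 in)
Ia = 0.2S: 0.2·5.226 = 1.045 in (exactly 300/287)

S = 1500/287 in ≈ 5.226 in; Ia = 300/287 in ≈ 1.045 in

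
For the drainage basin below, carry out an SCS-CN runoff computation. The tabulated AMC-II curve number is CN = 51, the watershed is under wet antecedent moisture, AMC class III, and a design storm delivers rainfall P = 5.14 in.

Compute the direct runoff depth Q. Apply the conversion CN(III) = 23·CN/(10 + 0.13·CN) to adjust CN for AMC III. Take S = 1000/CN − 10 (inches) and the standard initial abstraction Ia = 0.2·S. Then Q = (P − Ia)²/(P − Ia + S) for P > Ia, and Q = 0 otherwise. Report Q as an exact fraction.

Wet (AMC III): CN(III) = 23·51/(10 + 0.13·51) = 1173/(1663/100) = 117300/1663 ≈ 70.535
S = 1000/(117300/1663) − 10 = 4900/1173 in ≈ 4.177 in
Ia = 0.2S: 0.2·4.177 = 0.835 in (exactly 980/1173)
Since P=5.140 > Ia=0.835: effective rainfall P−Ia = 252461/58650 in
Runoff Q = (P−Ia)²/(P−Ia+S) = (4.305)²/(4.305+4.177) = 63736556521/29176087650 ≈ 2.185 in

Q = 63736556521/29176087650 in ≈ 2.185 in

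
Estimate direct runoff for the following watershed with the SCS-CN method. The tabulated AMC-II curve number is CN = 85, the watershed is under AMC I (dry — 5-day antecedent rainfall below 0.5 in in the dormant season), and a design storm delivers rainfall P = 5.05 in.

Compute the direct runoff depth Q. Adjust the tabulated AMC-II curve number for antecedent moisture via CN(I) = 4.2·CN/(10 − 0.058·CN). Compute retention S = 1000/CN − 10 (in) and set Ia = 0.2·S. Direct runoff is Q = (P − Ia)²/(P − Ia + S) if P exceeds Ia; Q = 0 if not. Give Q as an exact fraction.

Q = 100380361/47645220 in ≈ 2.107 in

Adjust CN=85 to AMC I: 4.2·85/(10 − 0.058·85) → 357 ÷ (507/100) = 11900/169 ≈ 70.414
Retention S: 1000/CN − 10 with CN=70.414 → S = 500/119 ≈ 4.202 in
Initial abstraction Ia = S/5 = (500/119)/5 = 100/119 ≈ 0.840 in
P − Ia = 5.050 − 0.840 = 10019/2380 ≈ 4.210 in (> 0, runoff occurs)
Runoff Q = (P−Ia)²/(P−Ia+S) = (4.210)²/(4.210+4.202) = 100380361/47645220 ≈ 2.107 in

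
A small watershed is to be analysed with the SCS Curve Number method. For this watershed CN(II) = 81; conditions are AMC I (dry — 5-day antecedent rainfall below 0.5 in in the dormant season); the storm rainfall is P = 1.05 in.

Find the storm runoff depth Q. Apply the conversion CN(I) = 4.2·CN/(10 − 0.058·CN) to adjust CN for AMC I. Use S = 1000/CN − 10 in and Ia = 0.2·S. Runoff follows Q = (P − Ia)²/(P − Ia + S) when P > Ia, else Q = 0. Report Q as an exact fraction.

Q = 0 in ≈ 0.000 in

CN(I) from CN(II)=81: (4.2·81)/(10 − 0.058·81) = 170100/2651 ≈ 64.164
Retention S: 1000/CN − 10 with CN=64.164 → S = 9500/1701 ≈ 5.585 in
Ia = 0.2·(9500/1701) = 1900/1701 in ≈ 1.117 in
P = 1.050 ≤ Ia = 1.117 in: entire storm abstracted, Q = 0.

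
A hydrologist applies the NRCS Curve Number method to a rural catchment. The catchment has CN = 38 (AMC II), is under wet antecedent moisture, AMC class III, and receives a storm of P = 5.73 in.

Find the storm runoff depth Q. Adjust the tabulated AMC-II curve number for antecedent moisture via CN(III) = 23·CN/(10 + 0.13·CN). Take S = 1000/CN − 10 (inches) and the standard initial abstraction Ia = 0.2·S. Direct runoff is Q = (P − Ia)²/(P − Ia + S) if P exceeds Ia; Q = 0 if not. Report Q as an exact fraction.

Q = 35494936801/21780123700 in ≈ 1.630 in

CN(III) from CN(II)=38: (23·38)/(10 + 0.13·38) = 43700/747 ≈ 58.501
Retention S: 1000/CN − 10 with CN=58.501 → S = 3100/437 ≈ 7.094 in
Ia = 0.2·(3100/437) = 620/437 in ≈ 1.419 in
Since P=5.730 > Ia=1.419: effective rainfall P−Ia = 188401/43700 in
Runoff Q = (P−Ia)²/(P−Ia+S) = (4.311)²/(4.311+7.094) = 35494936801/21780123700 ≈ 1.630 in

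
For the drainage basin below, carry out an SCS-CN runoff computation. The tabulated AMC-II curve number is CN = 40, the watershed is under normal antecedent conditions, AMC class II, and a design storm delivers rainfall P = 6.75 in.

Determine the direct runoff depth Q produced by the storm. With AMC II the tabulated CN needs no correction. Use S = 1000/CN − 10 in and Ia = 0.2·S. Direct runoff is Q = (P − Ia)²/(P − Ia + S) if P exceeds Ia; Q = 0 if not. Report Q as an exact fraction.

Q = 3/4 in ≈ 0.750 in

AMC II — tabulated CN = 40 applies directly.
S = 1000/40 − 10 = 15 in ≈ 15.000 in
Ia = 0.2S: 0.2·15.000 = 3.000 in (exactly 3)
Excess rainfall: 6.750 − 3.000 = 3.750 in; P > Ia so Q > 0
Q: (15/4)² ÷ (75/4) = 3/4 in (≈ 0.750 in)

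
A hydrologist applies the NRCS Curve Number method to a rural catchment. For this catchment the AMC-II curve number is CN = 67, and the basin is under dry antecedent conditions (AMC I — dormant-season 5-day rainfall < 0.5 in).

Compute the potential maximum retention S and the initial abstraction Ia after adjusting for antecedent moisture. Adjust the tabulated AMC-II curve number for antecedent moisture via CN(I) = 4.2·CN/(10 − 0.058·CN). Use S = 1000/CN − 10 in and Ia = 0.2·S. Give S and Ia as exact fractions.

S = 5500/469 in ≈ 11.727 in; Ia = 1100/469 in ≈ 2.345 in

Dry (AMC I): CN(I) = 4.2·67/(10 − 0.058·67) = (1407/5)/(3057/500) = 46900/1019 ≈ 46.026
S = 1000/(46900/1019) − 10 = 5500/469 in ≈ 11.727 in
Initial abstraction Ia = S/5 = (5500/469)/5 = 1100/469 ≈ 2.345 in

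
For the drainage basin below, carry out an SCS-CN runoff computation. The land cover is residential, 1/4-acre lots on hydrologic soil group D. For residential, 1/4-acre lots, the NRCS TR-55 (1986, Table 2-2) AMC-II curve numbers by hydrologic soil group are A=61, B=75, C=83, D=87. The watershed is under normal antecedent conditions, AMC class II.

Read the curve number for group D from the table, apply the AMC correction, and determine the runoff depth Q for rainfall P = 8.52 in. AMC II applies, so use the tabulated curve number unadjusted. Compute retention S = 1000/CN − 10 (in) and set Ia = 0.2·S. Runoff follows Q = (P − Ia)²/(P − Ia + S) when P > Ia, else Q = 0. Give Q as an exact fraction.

Q = 319730161/45959925 in ≈ 6.957 in

NRCS table: residential, 1/4-acre lots, soil group D → CN(II) = 87
AMC II — tabulated CN = 87 applies directly.
S = 1000/87 − 10 = 130/87 in ≈ 1.494 in
Ia = 0.2S: 0.2·1.494 = 0.299 in (exactly 26/87)
P − Ia = 8.520 − 0.299 = 17881/2175 ≈ 8.221 in (> 0, runoff occurs)
Q: (17881/2175)² ÷ (21131/2175) = 319730161/45959925 in (≈ 6.957 in)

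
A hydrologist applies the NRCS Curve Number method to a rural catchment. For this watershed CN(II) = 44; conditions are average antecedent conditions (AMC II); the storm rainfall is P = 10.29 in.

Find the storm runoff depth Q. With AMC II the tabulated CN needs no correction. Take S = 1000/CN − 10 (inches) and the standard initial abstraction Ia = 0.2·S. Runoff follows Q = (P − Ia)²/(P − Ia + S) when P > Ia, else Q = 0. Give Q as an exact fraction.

Average conditions: CN = 44 (no AMC adjustment).
S = 1000/44 − 10 = 140/11 in ≈ 12.727 in
Ia = 0.2·(140/11) = 28/11 in ≈ 2.545 in
Excess rainfall: 10.290 − 2.545 = 7.745 in; P > Ia so Q > 0
Q: (8519/1100)² ÷ (22519/1100) = 10367623/3538700 in (≈ 2.930 in)

Q = 10367623/3538700 in ≈ 2.930 in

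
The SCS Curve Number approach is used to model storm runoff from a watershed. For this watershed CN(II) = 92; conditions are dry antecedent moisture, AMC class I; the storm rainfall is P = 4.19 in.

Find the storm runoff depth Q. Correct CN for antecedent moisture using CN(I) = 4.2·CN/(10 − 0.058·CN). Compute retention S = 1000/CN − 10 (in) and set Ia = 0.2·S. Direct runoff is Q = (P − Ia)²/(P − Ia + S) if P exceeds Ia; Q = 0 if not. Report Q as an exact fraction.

Q = 33261370129/13638809100 in ≈ 2.439 in

Adjust CN=92 to AMC I: 4.2·92/(10 − 0.058·92) → (1932/5) ÷ (583/125) = 48300/583 ≈ 82.847
Max retention: S = 1000/(48300/583) − 10 = 1000/483 in (≈ 2.070 in)
Ia = 0.2·(1000/483) = 200/483 in ≈ 0.414 in
Excess rainfall: 4.190 − 0.414 = 3.776 in; P > Ia so Q > 0
Runoff Q = (P−Ia)²/(P−Ia+S) = (3.776)²/(3.776+2.070) = 33261370129/13638809100 ≈ 2.439 in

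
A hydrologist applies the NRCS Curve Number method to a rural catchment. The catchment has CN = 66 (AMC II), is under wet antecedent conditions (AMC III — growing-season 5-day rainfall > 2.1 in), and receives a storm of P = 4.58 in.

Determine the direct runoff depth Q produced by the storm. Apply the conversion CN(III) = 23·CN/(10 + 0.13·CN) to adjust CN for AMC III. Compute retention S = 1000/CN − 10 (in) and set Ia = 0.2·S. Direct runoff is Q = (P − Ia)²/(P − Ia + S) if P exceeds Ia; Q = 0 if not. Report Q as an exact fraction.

Q = 24589689721/9176727450 in ≈ 2.680 in

Wet (AMC III): CN(III) = 23·66/(10 + 0.13·66) = 1518/(929/50) = 75900/929 ≈ 81.701
Retention S: 1000/CN − 10 with CN=81.701 → S = 1700/759 ≈ 2.240 in
Initial abstraction Ia = S/5 = (1700/759)/5 = 340/759 ≈ 0.448 in
Since P=4.580 > Ia=0.448: effective rainfall P−Ia = 156811/37950 in
Runoff Q = (P−Ia)²/(P−Ia+S) = (4.132)²/(4.132+2.240) = 24589689721/9176727450 ≈ 2.680 in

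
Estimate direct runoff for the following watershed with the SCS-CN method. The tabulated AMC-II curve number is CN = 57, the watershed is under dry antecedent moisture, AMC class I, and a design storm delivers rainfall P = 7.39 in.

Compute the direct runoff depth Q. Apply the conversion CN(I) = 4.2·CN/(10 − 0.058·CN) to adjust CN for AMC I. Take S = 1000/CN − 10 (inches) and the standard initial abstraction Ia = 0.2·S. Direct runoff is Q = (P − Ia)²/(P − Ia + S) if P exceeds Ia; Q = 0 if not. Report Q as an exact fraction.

Dry (AMC I): CN(I) = 4.2·57/(10 − 0.058·57) = (1197/5)/(3347/500) = 119700/3347 ≈ 35.763
Retention S: 1000/CN − 10 with CN=35.763 → S = 21500/1197 ≈ 17.962 in
Ia = 0.2·(21500/1197) = 4300/1197 in ≈ 3.592 in
P − Ia = 7.390 − 3.592 = 454583/119700 ≈ 3.798 in (> 0, runoff occurs)
Q = (454583/119700)²/((454583/119700) + 21500/1197) = (206645703889/14328090000)/(2604583/119700) = 206645703889/311768585100 in ≈ 0.663 in

Q = 206645703889/311768585100 in ≈ 0.663 in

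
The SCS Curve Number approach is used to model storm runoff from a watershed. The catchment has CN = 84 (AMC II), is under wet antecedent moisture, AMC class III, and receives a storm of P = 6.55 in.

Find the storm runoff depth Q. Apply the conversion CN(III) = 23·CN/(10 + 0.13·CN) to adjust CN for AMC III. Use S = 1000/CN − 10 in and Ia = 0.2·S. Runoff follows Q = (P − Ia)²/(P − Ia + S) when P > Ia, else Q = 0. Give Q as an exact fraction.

Q = 3803558929/673041180 in ≈ 5.651 in

Adjust CN=84 to AMC III: 23·84/(10 + 0.13·84) → 1932 ÷ (523/25) = 48300/523 ≈ 92.352
Max retention: S = 1000/(48300/523) − 10 = 400/483 in (≈ 0.828 in)
Ia = 0.2·(400/483) = 80/483 in ≈ 0.166 in
Excess rainfall: 6.550 − 0.166 = 6.384 in; P > Ia so Q > 0
Q = (61673/9660)²/((61673/9660) + 400/483) = (3803558929/93315600)/(69673/9660) = 3803558929/673041180 in ≈ 5.651 in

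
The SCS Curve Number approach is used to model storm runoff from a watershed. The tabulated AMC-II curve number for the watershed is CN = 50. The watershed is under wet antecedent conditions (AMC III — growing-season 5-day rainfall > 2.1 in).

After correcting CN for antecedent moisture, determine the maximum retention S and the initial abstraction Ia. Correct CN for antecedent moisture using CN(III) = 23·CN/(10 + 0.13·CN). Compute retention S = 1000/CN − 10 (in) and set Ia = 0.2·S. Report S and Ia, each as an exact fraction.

CN(III) from CN(II)=50: (23·50)/(10 + 0.13·50) = 2300/33 ≈ 69.697
Retention S: 1000/CN − 10 with CN=69.697 → S = 100/23 ≈ 4.348 in
Ia = 0.2S: 0.2·4.348 = 0.870 in (exactly 20/23)

S = 100/23 in ≈ 4.348 in; Ia = 20/23 in ≈ 0.870 in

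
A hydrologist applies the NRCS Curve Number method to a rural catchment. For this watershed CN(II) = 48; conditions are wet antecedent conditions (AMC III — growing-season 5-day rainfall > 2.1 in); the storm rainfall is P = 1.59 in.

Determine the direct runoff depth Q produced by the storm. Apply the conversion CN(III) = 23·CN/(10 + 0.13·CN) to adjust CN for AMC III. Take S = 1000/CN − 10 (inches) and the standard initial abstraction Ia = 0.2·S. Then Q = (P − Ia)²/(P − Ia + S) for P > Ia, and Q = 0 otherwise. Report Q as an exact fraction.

Q = 19989841/255099900 in ≈ 0.078 in

Wet (AMC III): CN(III) = 23·48/(10 + 0.13·48) = 1104/(406/25) = 13800/203 ≈ 67.980
Max retention: S = 1000/(13800/203) − 10 = 325/69 in (≈ 4.710 in)
Ia = 0.2·(325/69) = 65/69 in ≈ 0.942 in
P − Ia = 1.590 − 0.942 = 4471/6900 ≈ 0.648 in (> 0, runoff occurs)
Q: (4471/6900)² ÷ (36971/6900) = 19989841/255099900 in (≈ 0.078 in)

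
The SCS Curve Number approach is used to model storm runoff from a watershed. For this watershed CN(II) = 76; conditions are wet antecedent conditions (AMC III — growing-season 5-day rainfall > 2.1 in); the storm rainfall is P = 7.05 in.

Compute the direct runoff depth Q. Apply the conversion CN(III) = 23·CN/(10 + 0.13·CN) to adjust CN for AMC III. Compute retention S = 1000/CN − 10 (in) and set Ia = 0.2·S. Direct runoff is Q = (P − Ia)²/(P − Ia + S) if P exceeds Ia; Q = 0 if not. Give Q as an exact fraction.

CN(III) from CN(II)=76: (23·76)/(10 + 0.13·76) = 43700/497 ≈ 87.928
Max retention: S = 1000/(43700/497) − 10 = 600/437 in (≈ 1.373 in)
Initial abstraction Ia = S/5 = (600/437)/5 = 120/437 ≈ 0.275 in
Excess rainfall: 7.050 − 0.275 = 6.775 in; P > Ia so Q > 0
Q = (59217/8740)²/((59217/8740) + 600/437) = (3506653089/76387600)/(71217/8740) = 389628121/69159620 in ≈ 5.634 in

Q = 389628121/69159620 in ≈ 5.634 in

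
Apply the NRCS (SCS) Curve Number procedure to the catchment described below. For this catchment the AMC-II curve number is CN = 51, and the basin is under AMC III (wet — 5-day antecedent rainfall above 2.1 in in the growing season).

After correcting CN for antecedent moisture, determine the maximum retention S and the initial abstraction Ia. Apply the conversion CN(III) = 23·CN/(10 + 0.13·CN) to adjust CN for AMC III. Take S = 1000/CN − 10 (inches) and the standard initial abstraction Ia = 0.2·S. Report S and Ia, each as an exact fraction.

S = 4900/1173 in ≈ 4.177 in; Ia = 980/1173 in ≈ 0.835 in

Adjust CN=51 to AMC III: 23·51/(10 + 0.13·51) → 1173 ÷ (1663/100) = 117300/1663 ≈ 70.535
Retention S: 1000/CN − 10 with CN=70.535 → S = 4900/1173 ≈ 4.177 in
Initial abstraction Ia = S/5 = (4900/1173)/5 = 980/1173 ≈ 0.835 in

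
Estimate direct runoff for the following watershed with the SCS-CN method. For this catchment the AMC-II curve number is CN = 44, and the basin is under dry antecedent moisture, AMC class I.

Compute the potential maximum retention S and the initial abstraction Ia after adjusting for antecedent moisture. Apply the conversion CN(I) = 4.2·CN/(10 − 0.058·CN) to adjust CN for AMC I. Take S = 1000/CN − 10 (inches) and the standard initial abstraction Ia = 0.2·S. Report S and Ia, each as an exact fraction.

CN(I) from CN(II)=44: (4.2·44)/(10 − 0.058·44) = 3300/133 ≈ 24.812
Max retention: S = 1000/(3300/133) − 10 = 1000/33 in (≈ 30.303 in)
Ia = 0.2·(1000/33) = 200/33 in ≈ 6.061 in

S = 1000/33 in ≈ 30.303 in; Ia = 200/33 in ≈ 6.061 in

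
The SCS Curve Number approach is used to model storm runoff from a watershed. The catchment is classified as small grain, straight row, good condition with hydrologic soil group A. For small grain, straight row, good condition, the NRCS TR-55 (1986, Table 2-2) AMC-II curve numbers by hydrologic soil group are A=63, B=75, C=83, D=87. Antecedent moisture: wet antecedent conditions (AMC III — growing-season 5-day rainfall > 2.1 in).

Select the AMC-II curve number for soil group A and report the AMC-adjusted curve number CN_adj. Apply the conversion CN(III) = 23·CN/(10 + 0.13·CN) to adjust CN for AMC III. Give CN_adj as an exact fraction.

CN_adj = 144900/1819 ≈ 79.659

NRCS table: small grain, straight row, good condition, soil group A → CN(II) = 63
CN(III) from CN(II)=63: (23·63)/(10 + 0.13·63) = 144900/1819 ≈ 79.659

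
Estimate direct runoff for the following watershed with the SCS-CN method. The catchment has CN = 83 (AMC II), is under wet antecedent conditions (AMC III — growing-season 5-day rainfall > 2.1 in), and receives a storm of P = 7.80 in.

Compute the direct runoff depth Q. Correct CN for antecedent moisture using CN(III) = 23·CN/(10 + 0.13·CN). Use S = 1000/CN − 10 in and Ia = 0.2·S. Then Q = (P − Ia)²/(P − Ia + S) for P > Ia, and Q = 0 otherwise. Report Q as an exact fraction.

CN(III) from CN(II)=83: (23·83)/(10 + 0.13·83) = 190900/2079 ≈ 91.823
Max retention: S = 1000/(190900/2079) − 10 = 1700/1909 in (≈ 0.891 in)
Ia = 0.2S: 0.2·0.891 = 0.178 in (exactly 340/1909)
Excess rainfall: 7.800 − 0.178 = 7.622 in; P > Ia so Q > 0
Runoff Q = (P−Ia)²/(P−Ia+S) = (7.622)²/(7.622+0.891) = 5292708001/775540795 ≈ 6.825 in

Q = 5292708001/775540795 in ≈ 6.825 in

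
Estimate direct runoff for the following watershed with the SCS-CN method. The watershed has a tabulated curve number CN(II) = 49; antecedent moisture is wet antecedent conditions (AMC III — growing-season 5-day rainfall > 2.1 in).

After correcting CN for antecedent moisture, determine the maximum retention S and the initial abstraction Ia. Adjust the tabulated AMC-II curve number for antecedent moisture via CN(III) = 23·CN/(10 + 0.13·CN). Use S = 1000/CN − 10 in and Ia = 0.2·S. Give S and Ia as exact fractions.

S = 5100/1127 in ≈ 4.525 in; Ia = 1020/1127 in ≈ 0.905 in

Wet (AMC III): CN(III) = 23·49/(10 + 0.13·49) = 1127/(1637/100) = 112700/1637 ≈ 68.845
Max retention: S = 1000/(112700/1637) − 10 = 5100/1127 in (≈ 4.525 in)
Ia = 0.2S: 0.2·4.525 = 0.905 in (exactly 1020/1127)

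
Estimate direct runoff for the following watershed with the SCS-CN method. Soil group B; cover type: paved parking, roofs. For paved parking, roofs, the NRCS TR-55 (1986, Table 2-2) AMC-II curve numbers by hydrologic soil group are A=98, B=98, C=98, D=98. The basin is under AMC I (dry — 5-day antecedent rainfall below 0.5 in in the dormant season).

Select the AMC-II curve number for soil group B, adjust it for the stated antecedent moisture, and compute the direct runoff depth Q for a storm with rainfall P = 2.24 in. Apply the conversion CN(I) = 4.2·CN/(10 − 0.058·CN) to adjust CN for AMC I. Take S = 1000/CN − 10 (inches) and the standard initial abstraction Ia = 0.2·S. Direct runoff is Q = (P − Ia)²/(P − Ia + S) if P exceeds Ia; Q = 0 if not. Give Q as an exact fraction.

Q = 379831922/217453425 in ≈ 1.747 in

NRCS table: paved parking, roofs, soil group B → CN(II) = 98
Dry (AMC I): CN(I) = 4.2·98/(10 − 0.058·98) = (2058/5)/(1079/250) = 102900/1079 ≈ 95.366
Retention S: 1000/CN − 10 with CN=95.366 → S = 500/1029 ≈ 0.486 in
Initial abstraction Ia = S/5 = (500/1029)/5 = 100/1029 ≈ 0.097 in
P − Ia = 2.240 − 0.097 = 55124/25725 ≈ 2.143 in (> 0, runoff occurs)
Runoff Q = (P−Ia)²/(P−Ia+S) = (2.143)²/(2.143+0.486) = 379831922/217453425 ≈ 1.747 in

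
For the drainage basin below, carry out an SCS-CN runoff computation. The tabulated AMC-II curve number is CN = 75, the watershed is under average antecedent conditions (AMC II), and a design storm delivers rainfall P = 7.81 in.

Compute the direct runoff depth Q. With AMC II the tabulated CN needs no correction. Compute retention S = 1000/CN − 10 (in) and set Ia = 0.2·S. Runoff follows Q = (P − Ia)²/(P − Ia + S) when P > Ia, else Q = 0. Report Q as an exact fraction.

Average conditions: CN = 75 (no AMC adjustment).
S = 1000/75 − 10 = 10/3 in ≈ 3.333 in
Initial abstraction Ia = S/5 = (10/3)/5 = 2/3 ≈ 0.667 in
P − Ia = 7.810 − 0.667 = 2143/300 ≈ 7.143 in (> 0, runoff occurs)
Q: (2143/300)² ÷ (3143/300) = 4592449/942900 in (≈ 4.871 in)

Q = 4592449/942900 in ≈ 4.871 in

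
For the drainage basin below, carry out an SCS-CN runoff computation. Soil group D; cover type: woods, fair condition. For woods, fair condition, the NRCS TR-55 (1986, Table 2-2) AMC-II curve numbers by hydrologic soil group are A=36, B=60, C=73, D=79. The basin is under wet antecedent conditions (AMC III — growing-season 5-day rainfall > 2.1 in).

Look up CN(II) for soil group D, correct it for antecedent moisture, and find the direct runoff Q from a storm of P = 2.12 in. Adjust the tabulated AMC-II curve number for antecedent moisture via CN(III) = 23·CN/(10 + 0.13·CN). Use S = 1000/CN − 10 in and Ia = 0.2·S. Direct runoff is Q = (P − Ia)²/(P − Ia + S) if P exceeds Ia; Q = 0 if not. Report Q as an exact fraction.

NRCS table: woods, fair condition, soil group D → CN(II) = 79
CN(III) from CN(II)=79: (23·79)/(10 + 0.13·79) = 181700/2027 ≈ 89.640
S = 1000/(181700/2027) − 10 = 2100/1817 in ≈ 1.156 in
Ia = 0.2·(2100/1817) = 420/1817 in ≈ 0.231 in
P − Ia = 2.120 − 0.231 = 85801/45425 ≈ 1.889 in (> 0, runoff occurs)
Q = (85801/45425)²/((85801/45425) + 2100/1817) = (7361811601/2063430625)/(138301/45425) = 7361811601/6282322925 in ≈ 1.172 in

Q = 7361811601/6282322925 in ≈ 1.172 in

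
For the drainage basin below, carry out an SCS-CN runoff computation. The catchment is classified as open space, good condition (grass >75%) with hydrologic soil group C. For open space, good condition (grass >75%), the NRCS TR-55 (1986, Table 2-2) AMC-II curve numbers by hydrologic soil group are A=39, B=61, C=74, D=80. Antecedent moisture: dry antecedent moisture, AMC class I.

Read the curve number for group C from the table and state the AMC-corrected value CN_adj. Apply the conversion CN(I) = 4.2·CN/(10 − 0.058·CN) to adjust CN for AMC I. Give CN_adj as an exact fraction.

CN_adj = 77700/1427 ≈ 54.450

NRCS table: open space, good condition (grass >75%), soil group C → CN(II) = 74
Adjust CN=74 to AMC I: 4.2·74/(10 − 0.058·74) → (1554/5) ÷ (1427/250) = 77700/1427 ≈ 54.450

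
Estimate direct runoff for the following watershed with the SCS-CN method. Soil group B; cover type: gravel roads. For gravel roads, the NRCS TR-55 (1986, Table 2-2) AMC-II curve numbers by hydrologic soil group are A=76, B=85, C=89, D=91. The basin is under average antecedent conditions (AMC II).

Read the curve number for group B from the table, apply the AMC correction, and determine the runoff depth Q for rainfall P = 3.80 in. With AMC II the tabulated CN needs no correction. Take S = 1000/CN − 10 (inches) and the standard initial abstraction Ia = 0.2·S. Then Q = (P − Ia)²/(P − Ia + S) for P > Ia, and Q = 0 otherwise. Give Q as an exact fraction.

Q = 85849/37655 in ≈ 2.280 in

NRCS table: gravel roads, soil group B → CN(II) = 85
Average conditions: CN = 85 (no AMC adjustment).
Max retention: S = 1000/85 − 10 = 30/17 in (≈ 1.765 in)
Ia = 0.2·(30/17) = 6/17 in ≈ 0.353 in
Excess rainfall: 3.800 − 0.353 = 3.447 in; P > Ia so Q > 0
Q: (293/85)² ÷ (443/85) = 85849/37655 in (≈ 2.280 in)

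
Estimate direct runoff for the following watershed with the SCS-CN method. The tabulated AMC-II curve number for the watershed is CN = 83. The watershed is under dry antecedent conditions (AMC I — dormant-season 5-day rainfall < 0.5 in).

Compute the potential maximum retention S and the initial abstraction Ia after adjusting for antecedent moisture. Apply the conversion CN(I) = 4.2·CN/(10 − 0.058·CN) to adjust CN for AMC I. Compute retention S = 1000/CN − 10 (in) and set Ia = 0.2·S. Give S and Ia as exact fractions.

Dry (AMC I): CN(I) = 4.2·83/(10 − 0.058·83) = (1743/5)/(2593/500) = 174300/2593 ≈ 67.219
S = 1000/(174300/2593) − 10 = 8500/1743 in ≈ 4.877 in
Ia = 0.2·(8500/1743) = 1700/1743 in ≈ 0.975 in

S = 8500/1743 in ≈ 4.877 in; Ia = 1700/1743 in ≈ 0.975 in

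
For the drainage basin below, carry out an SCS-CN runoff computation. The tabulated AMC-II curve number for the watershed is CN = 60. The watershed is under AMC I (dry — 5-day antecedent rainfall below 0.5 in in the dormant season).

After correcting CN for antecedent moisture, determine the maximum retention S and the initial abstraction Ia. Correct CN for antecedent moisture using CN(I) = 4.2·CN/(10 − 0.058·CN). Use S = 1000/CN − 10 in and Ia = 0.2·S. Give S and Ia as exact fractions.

S = 1000/63 in ≈ 15.873 in; Ia = 200/63 in ≈ 3.175 in

CN(I) from CN(II)=60: (4.2·60)/(10 − 0.058·60) = 6300/163 ≈ 38.650
Max retention: S = 1000/(6300/163) − 10 = 1000/63 in (≈ 15.873 in)
Ia = 0.2·(1000/63) = 200/63 in ≈ 3.175 in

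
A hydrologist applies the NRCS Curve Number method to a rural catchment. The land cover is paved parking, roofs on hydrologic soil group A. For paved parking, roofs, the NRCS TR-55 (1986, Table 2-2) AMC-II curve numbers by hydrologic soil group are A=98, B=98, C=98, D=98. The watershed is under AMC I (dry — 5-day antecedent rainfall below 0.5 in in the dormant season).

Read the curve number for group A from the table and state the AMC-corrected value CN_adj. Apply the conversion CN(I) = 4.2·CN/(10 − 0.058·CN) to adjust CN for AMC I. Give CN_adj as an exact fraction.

NRCS table: paved parking, roofs, soil group A → CN(II) = 98
Adjust CN=98 to AMC I: 4.2·98/(10 − 0.058·98) → (2058/5) ÷ (1079/250) = 102900/1079 ≈ 95.366

CN_adj = 102900/1079 ≈ 95.366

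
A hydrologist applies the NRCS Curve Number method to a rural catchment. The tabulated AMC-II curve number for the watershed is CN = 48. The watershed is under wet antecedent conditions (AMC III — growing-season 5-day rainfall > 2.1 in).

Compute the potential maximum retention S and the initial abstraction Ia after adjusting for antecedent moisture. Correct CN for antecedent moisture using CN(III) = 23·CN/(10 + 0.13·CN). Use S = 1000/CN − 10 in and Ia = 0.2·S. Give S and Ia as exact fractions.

S = 325/69 in ≈ 4.710 in; Ia = 65/69 in ≈ 0.942 in

CN(III) from CN(II)=48: (23·48)/(10 + 0.13·48) = 13800/203 ≈ 67.980
Max retention: S = 1000/(13800/203) − 10 = 325/69 in (≈ 4.710 in)
Ia = 0.2·(325/69) = 65/69 in ≈ 0.942 in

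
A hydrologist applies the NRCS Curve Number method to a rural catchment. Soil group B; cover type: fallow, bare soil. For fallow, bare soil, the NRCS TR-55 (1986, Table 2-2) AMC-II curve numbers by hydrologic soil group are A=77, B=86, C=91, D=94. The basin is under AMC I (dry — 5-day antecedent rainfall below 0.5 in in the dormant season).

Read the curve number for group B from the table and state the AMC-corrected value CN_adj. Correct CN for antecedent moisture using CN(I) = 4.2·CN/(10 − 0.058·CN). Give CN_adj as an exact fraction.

NRCS table: fallow, bare soil, soil group B → CN(II) = 86
CN(I) from CN(II)=86: (4.2·86)/(10 − 0.058·86) = 12900/179 ≈ 72.067

CN_adj = 12900/179 ≈ 72.067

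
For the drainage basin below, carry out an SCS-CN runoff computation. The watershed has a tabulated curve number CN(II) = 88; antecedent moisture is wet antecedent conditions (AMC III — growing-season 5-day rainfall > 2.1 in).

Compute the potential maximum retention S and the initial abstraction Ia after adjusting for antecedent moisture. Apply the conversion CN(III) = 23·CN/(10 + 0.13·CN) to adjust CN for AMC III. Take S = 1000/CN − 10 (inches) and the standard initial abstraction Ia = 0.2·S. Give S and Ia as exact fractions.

S = 150/253 in ≈ 0.593 in; Ia = 30/253 in ≈ 0.119 in

CN(III) from CN(II)=88: (23·88)/(10 + 0.13·88) = 6325/67 ≈ 94.403
Retention S: 1000/CN − 10 with CN=94.403 → S = 150/253 ≈ 0.593 in
Ia = 0.2·(150/253) = 30/253 in ≈ 0.119 in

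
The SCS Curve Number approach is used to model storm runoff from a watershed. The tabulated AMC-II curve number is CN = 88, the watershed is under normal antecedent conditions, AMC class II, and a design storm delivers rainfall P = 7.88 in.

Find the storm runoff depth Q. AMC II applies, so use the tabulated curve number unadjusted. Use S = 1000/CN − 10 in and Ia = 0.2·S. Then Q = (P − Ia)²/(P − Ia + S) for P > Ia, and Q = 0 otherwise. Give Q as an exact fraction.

Q = 4376464/678425 in ≈ 6.451 in

CN(II) = 88; AMC II needs no correction.
Max retention: S = 1000/88 − 10 = 15/11 in (≈ 1.364 in)
Ia = 0.2S: 0.2·1.364 = 0.273 in (exactly 3/11)
Since P=7.880 > Ia=0.273: effective rainfall P−Ia = 2092/275 in
Runoff Q = (P−Ia)²/(P−Ia+S) = (7.607)²/(7.607+1.364) = 4376464/678425 ≈ 6.451 in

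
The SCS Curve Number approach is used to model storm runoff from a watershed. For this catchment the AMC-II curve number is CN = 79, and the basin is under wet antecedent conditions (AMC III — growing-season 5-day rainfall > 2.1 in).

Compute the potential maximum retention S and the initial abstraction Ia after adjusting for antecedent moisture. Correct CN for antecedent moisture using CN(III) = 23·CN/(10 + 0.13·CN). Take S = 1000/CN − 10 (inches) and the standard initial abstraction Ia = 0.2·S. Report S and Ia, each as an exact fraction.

Wet (AMC III): CN(III) = 23·79/(10 + 0.13·79) = 1817/(2027/100) = 181700/2027 ≈ 89.640
S = 1000/(181700/2027) − 10 = 2100/1817 in ≈ 1.156 in
Ia = 0.2·(2100/1817) = 420/1817 in ≈ 0.231 in

S = 2100/1817 in ≈ 1.156 in; Ia = 420/1817 in ≈ 0.231 in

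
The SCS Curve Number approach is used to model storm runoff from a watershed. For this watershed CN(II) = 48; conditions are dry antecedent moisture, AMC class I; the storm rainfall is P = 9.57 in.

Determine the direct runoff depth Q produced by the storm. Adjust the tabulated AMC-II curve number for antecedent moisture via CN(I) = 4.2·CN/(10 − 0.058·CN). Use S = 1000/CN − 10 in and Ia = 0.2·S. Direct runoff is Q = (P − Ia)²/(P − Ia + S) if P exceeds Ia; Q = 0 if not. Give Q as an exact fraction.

Q = 772339681/1198833300 in ≈ 0.644 in

CN(I) from CN(II)=48: (4.2·48)/(10 − 0.058·48) = 12600/451 ≈ 27.938
S = 1000/(12600/451) − 10 = 1625/63 in ≈ 25.794 in
Initial abstraction Ia = S/5 = (1625/63)/5 = 325/63 ≈ 5.159 in
Excess rainfall: 9.570 − 5.159 = 4.411 in; P > Ia so Q > 0
Q = (27791/6300)²/((27791/6300) + 1625/63) = (772339681/39690000)/(190291/6300) = 772339681/1198833300 in ≈ 0.644 in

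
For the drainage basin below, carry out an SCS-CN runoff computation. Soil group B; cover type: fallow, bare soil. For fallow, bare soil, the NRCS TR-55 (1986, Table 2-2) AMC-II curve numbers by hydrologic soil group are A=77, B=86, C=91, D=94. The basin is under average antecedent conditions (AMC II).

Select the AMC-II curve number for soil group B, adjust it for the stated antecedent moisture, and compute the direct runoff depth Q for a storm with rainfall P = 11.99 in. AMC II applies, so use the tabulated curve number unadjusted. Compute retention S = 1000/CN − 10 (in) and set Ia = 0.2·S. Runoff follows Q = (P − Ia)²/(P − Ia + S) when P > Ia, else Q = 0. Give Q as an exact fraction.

NRCS table: fallow, bare soil, soil group B → CN(II) = 86
AMC II — tabulated CN = 86 applies directly.
Max retention: S = 1000/86 − 10 = 70/43 in (≈ 1.628 in)
Initial abstraction Ia = S/5 = (70/43)/5 = 14/43 ≈ 0.326 in
Excess rainfall: 11.990 − 0.326 = 11.664 in; P > Ia so Q > 0
Runoff Q = (P−Ia)²/(P−Ia+S) = (11.664)²/(11.664+1.628) = 2515724649/245775100 ≈ 10.236 in

Q = 2515724649/245775100 in ≈ 10.236 in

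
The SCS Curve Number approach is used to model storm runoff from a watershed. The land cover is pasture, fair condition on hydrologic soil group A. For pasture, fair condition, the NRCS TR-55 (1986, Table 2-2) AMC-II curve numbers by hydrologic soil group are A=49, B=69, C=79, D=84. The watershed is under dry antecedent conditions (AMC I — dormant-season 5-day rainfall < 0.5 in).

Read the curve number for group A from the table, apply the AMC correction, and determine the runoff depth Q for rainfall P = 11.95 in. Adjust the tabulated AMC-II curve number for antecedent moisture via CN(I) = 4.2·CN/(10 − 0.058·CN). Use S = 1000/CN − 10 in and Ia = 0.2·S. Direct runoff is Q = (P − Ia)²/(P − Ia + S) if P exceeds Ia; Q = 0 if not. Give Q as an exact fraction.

Q = 2301792529/1495322220 in ≈ 1.539 in

NRCS table: pasture, fair condition, soil group A → CN(II) = 49
CN(I) from CN(II)=49: (4.2·49)/(10 − 0.058·49) = 34300/1193 ≈ 28.751
Retention S: 1000/CN − 10 with CN=28.751 → S = 8500/343 ≈ 24.781 in
Ia = 0.2·(8500/343) = 1700/343 in ≈ 4.956 in
Excess rainfall: 11.950 − 4.956 = 6.994 in; P > Ia so Q > 0
Runoff Q = (P−Ia)²/(P−Ia+S) = (6.994)²/(6.994+24.781) = 2301792529/1495322220 ≈ 1.539 in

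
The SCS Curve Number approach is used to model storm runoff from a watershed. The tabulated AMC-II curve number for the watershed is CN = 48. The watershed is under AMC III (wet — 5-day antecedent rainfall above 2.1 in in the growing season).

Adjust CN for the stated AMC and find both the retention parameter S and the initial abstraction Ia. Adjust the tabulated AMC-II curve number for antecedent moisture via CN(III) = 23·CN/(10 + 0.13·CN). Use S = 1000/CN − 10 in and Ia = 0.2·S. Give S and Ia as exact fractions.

Adjust CN=48 to AMC III: 23·48/(10 + 0.13·48) → 1104 ÷ (406/25) = 13800/203 ≈ 67.980
S = 1000/(13800/203) − 10 = 325/69 in ≈ 4.710 in
Ia = 0.2S: 0.2·4.710 = 0.942 in (exactly 65/69)

S = 325/69 in ≈ 4.710 in; Ia = 65/69 in ≈ 0.942 in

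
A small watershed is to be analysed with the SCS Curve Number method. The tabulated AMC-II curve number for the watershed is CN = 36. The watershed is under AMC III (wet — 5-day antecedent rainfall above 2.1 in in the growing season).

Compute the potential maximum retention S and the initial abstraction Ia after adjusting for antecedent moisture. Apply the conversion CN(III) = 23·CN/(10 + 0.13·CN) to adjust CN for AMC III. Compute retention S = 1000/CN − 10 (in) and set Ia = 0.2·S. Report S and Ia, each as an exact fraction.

S = 1600/207 in ≈ 7.729 in; Ia = 320/207 in ≈ 1.546 in

CN(III) from CN(II)=36: (23·36)/(10 + 0.13·36) = 20700/367 ≈ 56.403
S = 1000/(20700/367) − 10 = 1600/207 in ≈ 7.729 in
Ia = 0.2S: 0.2·7.729 = 1.546 in (exactly 320/207)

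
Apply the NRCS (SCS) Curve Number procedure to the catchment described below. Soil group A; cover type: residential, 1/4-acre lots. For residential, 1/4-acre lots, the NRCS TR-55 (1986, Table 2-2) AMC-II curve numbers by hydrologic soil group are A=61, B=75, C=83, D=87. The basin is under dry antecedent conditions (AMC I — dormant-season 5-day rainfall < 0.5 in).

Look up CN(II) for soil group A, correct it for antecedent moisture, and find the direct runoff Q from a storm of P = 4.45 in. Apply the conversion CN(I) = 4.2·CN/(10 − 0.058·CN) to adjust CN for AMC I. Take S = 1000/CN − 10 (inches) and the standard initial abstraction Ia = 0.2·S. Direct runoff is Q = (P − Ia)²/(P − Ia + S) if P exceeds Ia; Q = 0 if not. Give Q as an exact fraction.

Q = 144072009/1212705620 in ≈ 0.119 in

NRCS table: residential, 1/4-acre lots, soil group A → CN(II) = 61
Dry (AMC I): CN(I) = 4.2·61/(10 − 0.058·61) = (1281/5)/(3231/500) = 42700/1077 ≈ 39.647
S = 1000/(42700/1077) − 10 = 6500/427 in ≈ 15.222 in
Ia = 0.2·(6500/427) = 1300/427 in ≈ 3.044 in
Excess rainfall: 4.450 − 3.044 = 1.406 in; P > Ia so Q > 0
Runoff Q = (P−Ia)²/(P−Ia+S) = (1.406)²/(1.406+15.222) = 144072009/1212705620 ≈ 0.119 in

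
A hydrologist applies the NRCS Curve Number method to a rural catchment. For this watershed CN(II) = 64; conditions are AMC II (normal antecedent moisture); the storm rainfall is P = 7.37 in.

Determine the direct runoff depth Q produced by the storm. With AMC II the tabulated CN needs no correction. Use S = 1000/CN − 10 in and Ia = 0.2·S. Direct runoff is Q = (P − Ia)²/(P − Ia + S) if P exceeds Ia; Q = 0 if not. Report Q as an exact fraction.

Q = 1560001/474800 in ≈ 3.286 in

Average conditions: CN = 64 (no AMC adjustment).
S = 1000/64 − 10 = 45/8 in ≈ 5.625 in
Ia = 0.2·(45/8) = 9/8 in ≈ 1.125 in
P − Ia = 7.370 − 1.125 = 1249/200 ≈ 6.245 in (> 0, runoff occurs)
Q = (1249/200)²/((1249/200) + 45/8) = (1560001/40000)/(1187/100) = 1560001/474800 in ≈ 3.286 in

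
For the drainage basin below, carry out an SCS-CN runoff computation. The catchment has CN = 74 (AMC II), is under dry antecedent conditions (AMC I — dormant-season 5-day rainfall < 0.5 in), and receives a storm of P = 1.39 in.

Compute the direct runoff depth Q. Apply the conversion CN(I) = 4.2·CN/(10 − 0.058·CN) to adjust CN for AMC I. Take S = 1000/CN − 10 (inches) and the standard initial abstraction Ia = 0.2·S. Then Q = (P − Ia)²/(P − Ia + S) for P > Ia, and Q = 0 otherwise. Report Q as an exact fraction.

Q = 0 in ≈ 0.000 in

Dry (AMC I): CN(I) = 4.2·74/(10 − 0.058·74) = (1554/5)/(1427/250) = 77700/1427 ≈ 54.450
Max retention: S = 1000/(77700/1427) − 10 = 6500/777 in (≈ 8.366 in)
Initial abstraction Ia = S/5 = (6500/777)/5 = 1300/777 ≈ 1.673 in
P = 1.390 ≤ Ia = 1.673 in: entire storm abstracted, Q = 0.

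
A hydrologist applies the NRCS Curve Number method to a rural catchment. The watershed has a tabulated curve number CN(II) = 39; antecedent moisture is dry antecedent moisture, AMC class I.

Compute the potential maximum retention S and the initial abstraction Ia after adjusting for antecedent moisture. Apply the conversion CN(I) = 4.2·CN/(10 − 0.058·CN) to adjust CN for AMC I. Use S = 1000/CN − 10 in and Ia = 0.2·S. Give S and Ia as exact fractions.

S = 30500/819 in ≈ 37.241 in; Ia = 6100/819 in ≈ 7.448 in

Dry (AMC I): CN(I) = 4.2·39/(10 − 0.058·39) = (819/5)/(3869/500) = 81900/3869 ≈ 21.168
Retention S: 1000/CN − 10 with CN=21.168 → S = 30500/819 ≈ 37.241 in
Ia = 0.2·(30500/819) = 6100/819 in ≈ 7.448 in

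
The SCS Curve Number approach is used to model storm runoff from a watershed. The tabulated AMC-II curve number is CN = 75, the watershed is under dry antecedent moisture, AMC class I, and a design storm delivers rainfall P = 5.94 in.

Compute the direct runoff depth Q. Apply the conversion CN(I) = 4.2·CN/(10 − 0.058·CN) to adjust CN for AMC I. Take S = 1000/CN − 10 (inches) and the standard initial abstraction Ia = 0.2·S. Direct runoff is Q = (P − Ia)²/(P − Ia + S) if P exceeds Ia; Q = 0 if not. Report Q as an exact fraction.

Adjust CN=75 to AMC I: 4.2·75/(10 − 0.058·75) → 315 ÷ (113/20) = 6300/113 ≈ 55.752
Retention S: 1000/CN − 10 with CN=55.752 → S = 500/63 ≈ 7.937 in
Ia = 0.2S: 0.2·7.937 = 1.587 in (exactly 100/63)
Excess rainfall: 5.940 − 1.587 = 4.353 in; P > Ia so Q > 0
Q = (13711/3150)²/((13711/3150) + 500/63) = (187991521/9922500)/(38711/3150) = 187991521/121939650 in ≈ 1.542 in

Q = 187991521/121939650 in ≈ 1.542 in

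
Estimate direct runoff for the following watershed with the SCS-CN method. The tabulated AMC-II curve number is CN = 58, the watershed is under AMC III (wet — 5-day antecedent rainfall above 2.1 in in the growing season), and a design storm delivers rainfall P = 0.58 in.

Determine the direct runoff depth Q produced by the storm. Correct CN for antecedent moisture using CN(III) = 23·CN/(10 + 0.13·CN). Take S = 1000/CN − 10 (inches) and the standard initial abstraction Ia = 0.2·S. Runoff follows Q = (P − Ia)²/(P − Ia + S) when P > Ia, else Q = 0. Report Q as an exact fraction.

Q = 0 in ≈ 0.000 in

Adjust CN=58 to AMC III: 23·58/(10 + 0.13·58) → 1334 ÷ (877/50) = 66700/877 ≈ 76.055
Retention S: 1000/CN − 10 with CN=76.055 → S = 2100/667 ≈ 3.148 in
Initial abstraction Ia = S/5 = (2100/667)/5 = 420/667 ≈ 0.630 in
P = 0.580 ≤ Ia = 0.630 in: entire storm abstracted, Q = 0.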